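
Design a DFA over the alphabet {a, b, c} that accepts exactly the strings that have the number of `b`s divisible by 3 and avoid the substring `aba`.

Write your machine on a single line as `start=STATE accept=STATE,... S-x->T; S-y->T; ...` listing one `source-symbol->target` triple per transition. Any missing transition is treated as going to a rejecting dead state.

start=s0; accept=s0,s1,s9; s0-a->s1; s0-b->s2; s0-c->s0; s1-a->s1; s1-b->s3; s1-c->s0; s2-a->s4; s2-b->s5; s2-c->s2; s3-a->s6; s3-b->s5; s3-c->s2; s4-a->s4; s4-b->s7; s4-c->s2; s5-a->s8; s5-b->s0; s5-c->s5; s6-a->s6; s6-b->s6; s6-c->s6; s7-a->s6; s7-b->s0; s7-c->s5; s8-a->s8; s8-b->s9; s8-c->s5; s9-a->s6; s9-b->s2; s9-c->s0

Handle the two conditions separately and then intersect. The first has 3 states tracking the count of `b`s modulo 3; the second has 4 states tracking partial matches of the forbidden pattern `aba`. A product state is a pair (one from each), accepting exactly when both do. After merging equivalent states the machine shrinks.
10 states suffice.
        a   b   c  
>* s0   s1  s2  s0 
 * s1   s1  s3  s0 
   s2   s4  s5  s2 
   s3   s6  s5  s2 
   s4   s4  s7  s2 
   s5   s8  s0  s5 
   s6   s6  s6  s6 
   s7   s6  s0  s5 
   s8   s8  s9  s5 
 * s9   s6  s2  s0 
(> = start, * = accepting)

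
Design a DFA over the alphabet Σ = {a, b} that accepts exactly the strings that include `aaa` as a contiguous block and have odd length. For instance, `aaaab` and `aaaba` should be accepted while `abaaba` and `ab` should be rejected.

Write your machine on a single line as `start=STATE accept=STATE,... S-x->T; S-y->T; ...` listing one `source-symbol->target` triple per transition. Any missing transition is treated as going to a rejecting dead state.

start=s0; accept=s5; s0-a->s1; s0-b->s2; s1-a->s3; s1-b->s0; s2-a->s4; s2-b->s0; s3-a->s5; s3-b->s2; s4-a->s6; s4-b->s2; s5-a->s7; s5-b->s7; s6-a->s7; s6-b->s0; s7-a->s5; s7-b->s5

Build one automaton per condition and run them in lockstep. One (4 states) tracks whether and how much of `aaa` has been seen; the other (2 states) tracks the input length modulo 2. Each combined state is a pair, one component from each; accept when both components accept.
8 states suffice.
        a   b  
>  s0   s1  s2 
   s1   s3  s0 
   s2   s4  s0 
   s3   s5  s2 
   s4   s6  s2 
 * s5   s7  s7 
   s6   s7  s0 
   s7   s5  s5 
(> = start, * = accepting)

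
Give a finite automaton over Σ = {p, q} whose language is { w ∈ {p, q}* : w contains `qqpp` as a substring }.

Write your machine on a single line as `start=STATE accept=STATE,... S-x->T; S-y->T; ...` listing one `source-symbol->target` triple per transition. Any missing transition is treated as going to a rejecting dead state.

Track how much of `qqpp` has been matched so far: state S0 is no progress, S4 is the absorbing accept state reached once `qqpp` has occurred. Intermediate states record partial matches; on a mismatch, fall back to the longest reusable overlap.
        p   q  
>  S0   S0  S1 
   S1   S0  S2 
   S2   S3  S2 
   S3   S4  S1 
 * S4   S4  S4 
(> = start, * = accepting)

start=S0; accept=S4; S0-p->S0; S0-q->S1; S1-p->S0; S1-q->S2; S2-p->S3; S2-q->S2; S3-p->S4; S3-q->S1; S4-p->S4; S4-q->S4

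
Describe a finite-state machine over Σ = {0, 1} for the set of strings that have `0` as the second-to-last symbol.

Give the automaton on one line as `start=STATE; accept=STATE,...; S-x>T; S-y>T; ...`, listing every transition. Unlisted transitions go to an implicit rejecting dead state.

start=A; accept=D,E; A-0>B; A-1>C; B-0>D; B-1>E; C-0>F; C-1>G; D-0>D; D-1>E; E-0>F; E-1>G; F-0>D; F-1>E; G-0>F; G-1>G

Because acceptance depends on a position counted from the end, the machine has to buffer the most recent 2 symbols. Make each state the string of the last up-to-2 symbols read; on input `x` shift the window left and append `x`. Accept when the buffered window has length 2 and begins with `0`.
With 7 states:
       0  1 
>  A   B  C 
   B   D  E 
   C   F  G 
 * D   D  E 
 * E   F  G 
   F   D  E 
   G   F  G 
(> = start, * = accepting)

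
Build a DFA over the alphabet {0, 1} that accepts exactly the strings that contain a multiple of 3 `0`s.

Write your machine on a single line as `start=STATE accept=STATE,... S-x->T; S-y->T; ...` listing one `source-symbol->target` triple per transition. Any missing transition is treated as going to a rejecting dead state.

The only thing that matters is how many `0`s have appeared, reduced mod 3. Use one state per residue: q0 for 0, …, q2 for 2. Reading `0` moves to the next residue; anything else stays put. q0 is accepting.
A 3-state machine:
        0   1  
>* q0   q1  q0 
   q1   q2  q1 
   q2   q0  q2 
(> = start, * = accepting)

start=q0; accept=q0; q0-0->q1; q0-1->q0; q1-0->q2; q1-1->q1; q2-0->q0; q2-1->q2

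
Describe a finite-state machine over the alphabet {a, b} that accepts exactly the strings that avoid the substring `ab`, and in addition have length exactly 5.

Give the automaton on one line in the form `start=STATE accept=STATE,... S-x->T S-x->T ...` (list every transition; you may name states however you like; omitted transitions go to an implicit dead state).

start=q0 accept=q10 q0-a->q1 q0-b->q2 q1-a->q3 q1-b->q4 q2-a->q3 q2-b->q5 q3-a->q6 q3-b->q4 q4-a->q4 q4-b->q4 q5-a->q6 q5-b->q7 q6-a->q8 q6-b->q4 q7-a->q8 q7-b->q9 q8-a->q10 q8-b->q4 q9-a->q10 q9-b->q10 q10-a->q4 q10-b->q4

Run two small machines in parallel and take their product. The first has 3 states tracking partial matches of the forbidden pattern `ab`; the second has 7 states tracking the input length, saturating at 6. A product state is a pair (one from each), accepting exactly when both do. After merging equivalent states the machine shrinks.
11 states suffice.
          a    b  
>  q0     q1   q2 
   q1     q3   q4 
   q2     q3   q5 
   q3     q6   q4 
   q4     q4   q4 
   q5     q6   q7 
   q6     q8   q4 
   q7     q8   q9 
   q8    q10   q4 
   q9    q10  q10 
 * q10    q4   q4 
(> = start, * = accepting)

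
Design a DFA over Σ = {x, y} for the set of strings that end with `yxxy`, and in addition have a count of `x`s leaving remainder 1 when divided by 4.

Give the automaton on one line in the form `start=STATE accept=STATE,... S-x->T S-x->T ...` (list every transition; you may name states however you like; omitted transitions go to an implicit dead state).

start=q0 accept=q7 q0-x->q1 q0-y->q0 q1-x->q2 q1-y->q1 q2-x->q3 q2-y->q2 q3-x->q0 q3-y->q4 q4-x->q5 q4-y->q4 q5-x->q6 q5-y->q0 q6-x->q2 q6-y->q7 q7-x->q2 q7-y->q1

Build one automaton per condition and run them in lockstep. One (5 states) tracks how much of the suffix `yxxy` has currently been matched; the other (4 states) tracks the count of `x`s modulo 4. Each combined state is a pair, one component from each; accept when both components accept. Equivalent product states are then merged.
An 8-state machine:
        x   y  
>  q0   q1  q0 
   q1   q2  q1 
   q2   q3  q2 
   q3   q0  q4 
   q4   q5  q4 
   q5   q6  q0 
   q6   q2  q7 
 * q7   q2  q1 
(> = start, * = accepting)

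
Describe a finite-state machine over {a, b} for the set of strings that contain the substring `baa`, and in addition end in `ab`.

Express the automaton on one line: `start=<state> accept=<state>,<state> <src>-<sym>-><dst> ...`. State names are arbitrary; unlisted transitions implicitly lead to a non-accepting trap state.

Build one automaton per condition and run them in lockstep. The first has 4 states tracking whether and how much of `baa` has been seen; the second has 3 states tracking how much of the suffix `ab` has currently been matched. A product state is a pair (one from each), accepting exactly when both do.
        a   b  
>  q0   q1  q2 
   q1   q1  q3 
   q2   q4  q2 
   q3   q4  q2 
   q4   q5  q3 
   q5   q5  q6 
 * q6   q5  q7 
   q7   q5  q7 
(> = start, * = accepting)

start=q0 accept=q6 q0-a->q1 q0-b->q2 q1-a->q1 q1-b->q3 q2-a->q4 q2-b->q2 q3-a->q4 q3-b->q2 q4-a->q5 q4-b->q3 q5-a->q5 q5-b->q6 q6-a->q5 q6-b->q7 q7-a->q5 q7-b->q7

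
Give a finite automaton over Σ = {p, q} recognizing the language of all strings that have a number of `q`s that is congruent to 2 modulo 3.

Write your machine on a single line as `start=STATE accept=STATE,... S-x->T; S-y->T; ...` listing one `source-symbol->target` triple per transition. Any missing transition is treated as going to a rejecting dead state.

Keep the running count of `q`s modulo 3: each `q` advances along the cycle S0 → S1 → S2 → S0 while other symbols loop. Accept at S2.
3 states suffice.
        p   q  
>  S0   S0  S1 
   S1   S1  S2 
 * S2   S2  S0 
(> = start, * = accepting)

start=S0; accept=S2; S0-p->S0; S0-q->S1; S1-p->S1; S1-q->S2; S2-p->S2; S2-q->S0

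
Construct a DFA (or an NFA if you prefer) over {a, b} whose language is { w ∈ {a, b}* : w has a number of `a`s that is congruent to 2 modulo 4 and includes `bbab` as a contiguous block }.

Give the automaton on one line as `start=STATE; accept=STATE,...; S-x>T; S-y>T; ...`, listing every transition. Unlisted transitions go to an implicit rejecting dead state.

start=q0; accept=q16; q0-a>q1; q0-b>q2; q1-a>q3; q1-b>q4; q2-a>q1; q2-b>q5; q3-a>q6; q3-b>q7; q4-a>q3; q4-b>q8; q5-a>q9; q5-b>q5; q6-a>q0; q6-b>q10; q7-a>q6; q7-b>q11; q8-a>q12; q8-b>q8; q9-a>q3; q9-b>q13; q10-a>q0; q10-b>q14; q11-a>q15; q11-b>q11; q12-a>q6; q12-b>q16; q13-a>q16; q13-b>q13; q14-a>q17; q14-b>q14; q15-a>q0; q15-b>q18; q16-a>q18; q16-b>q16; q17-a>q1; q17-b>q19; q18-a>q19; q18-b>q18; q19-a>q13; q19-b>q19

Handle the two conditions separately and then intersect. One (4 states) tracks the count of `a`s modulo 4; the other (5 states) tracks whether and how much of `bbab` has been seen. Each combined state is a pair, one component from each; accept when both components accept.
A 20-state machine:
          a    b  
>  q0     q1   q2 
   q1     q3   q4 
   q2     q1   q5 
   q3     q6   q7 
   q4     q3   q8 
   q5     q9   q5 
   q6     q0  q10 
   q7     q6  q11 
   q8    q12   q8 
   q9     q3  q13 
   q10    q0  q14 
   q11   q15  q11 
   q12    q6  q16 
   q13   q16  q13 
   q14   q17  q14 
   q15    q0  q18 
 * q16   q18  q16 
   q17    q1  q19 
   q18   q19  q18 
   q19   q13  q19 
(> = start, * = accepting)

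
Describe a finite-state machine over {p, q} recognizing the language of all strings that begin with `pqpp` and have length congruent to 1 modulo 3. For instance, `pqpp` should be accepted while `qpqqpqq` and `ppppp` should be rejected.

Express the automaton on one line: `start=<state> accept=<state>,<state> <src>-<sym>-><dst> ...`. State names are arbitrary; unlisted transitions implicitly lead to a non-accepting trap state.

Build one automaton per condition and run them in lockstep. One (6 states) tracks whether the input so far still matches the prefix `pqpp`; the other (3 states) tracks the input length modulo 3. Each combined state is a pair, one component from each; accept when both components accept. After merging equivalent states the machine shrinks.
An 8-state machine:
       p  q 
>  A   B  C 
   B   C  D 
   C   C  C 
   D   E  C 
   E   F  C 
 * F   G  G 
   G   H  H 
   H   F  F 
(> = start, * = accepting)

start=A accept=F A-p->B A-q->C B-p->C B-q->D C-p->C C-q->C D-p->E D-q->C E-p->F E-q->C F-p->G F-q->G G-p->H G-q->H H-p->F H-q->F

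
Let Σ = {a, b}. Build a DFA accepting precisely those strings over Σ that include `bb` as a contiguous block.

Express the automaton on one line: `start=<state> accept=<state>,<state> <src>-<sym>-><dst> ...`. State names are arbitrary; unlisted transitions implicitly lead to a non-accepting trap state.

start=S0 accept=S2 S0-a->S0 S0-b->S1 S1-a->S0 S1-b->S2 S2-a->S2 S2-b->S2

Track how much of `bb` has been matched so far: state S0 is no progress, S2 is the absorbing accept state reached once `bb` has occurred. Intermediate states record partial matches; on a mismatch, fall back to the longest reusable overlap.
3 states suffice.
        a   b  
>  S0   S0  S1 
   S1   S0  S2 
 * S2   S2  S2 
(> = start, * = accepting)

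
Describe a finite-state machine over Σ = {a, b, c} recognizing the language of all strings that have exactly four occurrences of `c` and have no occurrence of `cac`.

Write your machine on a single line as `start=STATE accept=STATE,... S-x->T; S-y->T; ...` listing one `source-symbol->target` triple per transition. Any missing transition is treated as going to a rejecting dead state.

Run two small machines in parallel and take their product. The first has 6 states tracking the count of `c`s, saturating at 5; the second has 4 states tracking partial matches of the forbidden pattern `cac`. A product state is a pair (one from each), accepting exactly when both do.
A 20-state machine:
          a    b    c  
>  s0     s0   s0   s1 
   s1     s2   s3   s4 
   s2     s3   s3   s5 
   s3     s3   s3   s4 
   s4     s6   s7   s8 
   s5     s5   s5   s9 
   s6     s7   s7   s9 
   s7     s7   s7   s8 
   s8    s10  s11  s12 
   s9     s9   s9  s13 
   s10   s11  s11  s13 
   s11   s11  s11  s12 
 * s12   s14  s15  s16 
   s13   s13  s13  s17 
 * s14   s15  s15  s17 
 * s15   s15  s15  s16 
   s16   s18  s19  s16 
   s17   s17  s17  s17 
   s18   s19  s19  s17 
   s19   s19  s19  s16 
(> = start, * = accepting)

start=s0; accept=s12,s14,s15; s0-a->s0; s0-b->s0; s0-c->s1; s1-a->s2; s1-b->s3; s1-c->s4; s2-a->s3; s2-b->s3; s2-c->s5; s3-a->s3; s3-b->s3; s3-c->s4; s4-a->s6; s4-b->s7; s4-c->s8; s5-a->s5; s5-b->s5; s5-c->s9; s6-a->s7; s6-b->s7; s6-c->s9; s7-a->s7; s7-b->s7; s7-c->s8; s8-a->s10; s8-b->s11; s8-c->s12; s9-a->s9; s9-b->s9; s9-c->s13; s10-a->s11; s10-b->s11; s10-c->s13; s11-a->s11; s11-b->s11; s11-c->s12; s12-a->s14; s12-b->s15; s12-c->s16; s13-a->s13; s13-b->s13; s13-c->s17; s14-a->s15; s14-b->s15; s14-c->s17; s15-a->s15; s15-b->s15; s15-c->s16; s16-a->s18; s16-b->s19; s16-c->s16; s17-a->s17; s17-b->s17; s17-c->s17; s18-a->s19; s18-b->s19; s18-c->s17; s19-a->s19; s19-b->s19; s19-c->s16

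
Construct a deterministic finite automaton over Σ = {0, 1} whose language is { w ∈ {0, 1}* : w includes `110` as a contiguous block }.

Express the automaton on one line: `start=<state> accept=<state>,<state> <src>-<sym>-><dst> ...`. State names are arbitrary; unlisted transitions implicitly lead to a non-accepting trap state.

start=s0 accept=s3 s0-0->s0 s0-1->s1 s1-0->s0 s1-1->s2 s2-0->s3 s2-1->s2 s3-0->s3 s3-1->s3

States s0..s2 record the length of the longest prefix of `110` that matches the current input suffix. Reaching s3 means `110` has been seen, and we stay there forever. Accept from s3.
        0   1  
>  s0   s0  s1 
   s1   s0  s2 
   s2   s3  s2 
 * s3   s3  s3 
(> = start, * = accepting)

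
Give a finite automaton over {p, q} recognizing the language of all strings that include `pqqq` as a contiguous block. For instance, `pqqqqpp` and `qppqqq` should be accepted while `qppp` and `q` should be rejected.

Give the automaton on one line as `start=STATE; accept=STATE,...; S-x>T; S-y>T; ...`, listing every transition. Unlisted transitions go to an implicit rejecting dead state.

States S0..S3 record the length of the longest prefix of `pqqq` that matches the current input suffix. Reaching S4 means `pqqq` has been seen, and we stay there forever. Accept from S4.
With 5 states:
        p   q  
>  S0   S1  S0 
   S1   S1  S2 
   S2   S1  S3 
   S3   S1  S4 
 * S4   S4  S4 
(> = start, * = accepting)

start=S0; accept=S4; S0-p>S1; S0-q>S0; S1-p>S1; S1-q>S2; S2-p>S1; S2-q>S3; S3-p>S1; S3-q>S4; S4-p>S4; S4-q>S4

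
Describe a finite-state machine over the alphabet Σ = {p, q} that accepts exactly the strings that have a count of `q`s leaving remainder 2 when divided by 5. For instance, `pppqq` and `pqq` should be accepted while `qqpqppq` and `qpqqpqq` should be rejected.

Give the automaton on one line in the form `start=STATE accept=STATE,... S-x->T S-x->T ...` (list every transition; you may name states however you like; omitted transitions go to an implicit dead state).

start=s0 accept=s2 s0-p->s0 s0-q->s1 s1-p->s1 s1-q->s2 s2-p->s2 s2-q->s3 s3-p->s3 s3-q->s4 s4-p->s4 s4-q->s0

The only thing that matters is how many `q`s have appeared, reduced mod 5. Use one state per residue: s0 for 0, …, s4 for 4. Reading `q` moves to the next residue; anything else stays put. s2 is accepting.
        p   q  
>  s0   s0  s1 
   s1   s1  s2 
 * s2   s2  s3 
   s3   s3  s4 
   s4   s4  s0 
(> = start, * = accepting)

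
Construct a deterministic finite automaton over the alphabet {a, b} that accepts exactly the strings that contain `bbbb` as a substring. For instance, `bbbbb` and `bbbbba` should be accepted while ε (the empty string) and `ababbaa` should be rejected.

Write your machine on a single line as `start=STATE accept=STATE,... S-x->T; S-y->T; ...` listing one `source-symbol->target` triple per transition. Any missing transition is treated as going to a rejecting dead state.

Track how much of `bbbb` has been matched so far: state q0 is no progress, q4 is the absorbing accept state reached once `bbbb` has occurred. Intermediate states record partial matches; on a mismatch, fall back to the longest reusable overlap.
With 5 states:
        a   b  
>  q0   q0  q1 
   q1   q0  q2 
   q2   q0  q3 
   q3   q0  q4 
 * q4   q4  q4 
(> = start, * = accepting)

start=q0; accept=q4; q0-a->q0; q0-b->q1; q1-a->q0; q1-b->q2; q2-a->q0; q2-b->q3; q3-a->q0; q3-b->q4; q4-a->q4; q4-b->q4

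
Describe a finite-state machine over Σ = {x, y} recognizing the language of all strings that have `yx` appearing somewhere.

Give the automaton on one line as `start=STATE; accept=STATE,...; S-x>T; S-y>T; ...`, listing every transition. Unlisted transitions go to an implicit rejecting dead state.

Track how much of `yx` has been matched so far: state q0 is no progress, q2 is the absorbing accept state reached once `yx` has occurred. Intermediate states record partial matches; on a mismatch, fall back to the longest reusable overlap.
3 states suffice.
        x   y  
>  q0   q0  q1 
   q1   q2  q1 
 * q2   q2  q2 
(> = start, * = accepting)

start=q0; accept=q2; q0-x>q0; q0-y>q1; q1-x>q2; q1-y>q1; q2-x>q2; q2-y>q2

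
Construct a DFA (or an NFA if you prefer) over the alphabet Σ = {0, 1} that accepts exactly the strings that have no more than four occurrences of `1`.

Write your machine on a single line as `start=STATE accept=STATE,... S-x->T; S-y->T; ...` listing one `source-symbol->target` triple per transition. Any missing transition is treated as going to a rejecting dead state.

Count `1`s, saturating at 5: states A through E mean 0 through 4 `1`s seen; F means more than 4. Each `1` increments (capped at F); other symbols loop. Accept from {A, B, C, D, E}.
6 states suffice.
       0  1 
>* A   A  B 
 * B   B  C 
 * C   C  D 
 * D   D  E 
 * E   E  F 
   F   F  F 
(> = start, * = accepting)

start=A; accept=A,B,C,D,E; A-0->A; A-1->B; B-0->B; B-1->C; C-0->C; C-1->D; D-0->D; D-1->E; E-0->E; E-1->F; F-0->F; F-1->F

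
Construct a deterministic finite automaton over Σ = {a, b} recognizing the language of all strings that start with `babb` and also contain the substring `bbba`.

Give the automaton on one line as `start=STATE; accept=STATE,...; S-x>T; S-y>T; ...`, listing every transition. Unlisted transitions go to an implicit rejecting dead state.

Handle the two conditions separately and then intersect. One (6 states) tracks whether the input so far still matches the prefix `babb`; the other (5 states) tracks whether and how much of `bbba` has been seen. Each combined state is a pair, one component from each; accept when both components accept. After merging equivalent states the machine shrinks.
A 10-state machine:
        a   b  
>  s0   s1  s2 
   s1   s1  s1 
   s2   s3  s1 
   s3   s1  s4 
   s4   s1  s5 
   s5   s6  s7 
   s6   s6  s8 
   s7   s9  s7 
   s8   s6  s5 
 * s9   s9  s9 
(> = start, * = accepting)

start=s0; accept=s9; s0-a>s1; s0-b>s2; s1-a>s1; s1-b>s1; s2-a>s3; s2-b>s1; s3-a>s1; s3-b>s4; s4-a>s1; s4-b>s5; s5-a>s6; s5-b>s7; s6-a>s6; s6-b>s8; s7-a>s9; s7-b>s7; s8-a>s6; s8-b>s5; s9-a>s9; s9-b>s9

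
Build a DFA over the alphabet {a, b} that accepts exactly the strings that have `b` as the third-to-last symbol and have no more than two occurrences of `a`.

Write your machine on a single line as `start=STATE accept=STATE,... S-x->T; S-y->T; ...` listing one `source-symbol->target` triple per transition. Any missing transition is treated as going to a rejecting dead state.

start=s0; accept=s11,s12,s13,s14,s16,s17,s18,s19; s0-a->s1; s0-b->s2; s1-a->s3; s1-b->s4; s2-a->s5; s2-b->s6; s3-a->s7; s3-b->s8; s4-a->s9; s4-b->s10; s5-a->s11; s5-b->s12; s6-a->s13; s6-b->s14; s7-a->s7; s7-b->s7; s8-a->s7; s8-b->s15; s9-a->s7; s9-b->s16; s10-a->s17; s10-b->s18; s11-a->s7; s11-b->s8; s12-a->s9; s12-b->s10; s13-a->s11; s13-b->s12; s14-a->s13; s14-b->s14; s15-a->s7; s15-b->s19; s16-a->s7; s16-b->s15; s17-a->s7; s17-b->s16; s18-a->s17; s18-b->s18; s19-a->s7; s19-b->s19

Run two small machines in parallel and take their product. One (15 states) tracks the last 3 symbols read; the other (4 states) tracks the count of `a`s, saturating at 3. Each combined state is a pair, one component from each; accept when both components accept. Minimizing collapses redundant product states.
A 20-state machine:
          a    b  
>  s0     s1   s2 
   s1     s3   s4 
   s2     s5   s6 
   s3     s7   s8 
   s4     s9  s10 
   s5    s11  s12 
   s6    s13  s14 
   s7     s7   s7 
   s8     s7  s15 
   s9     s7  s16 
   s10   s17  s18 
 * s11    s7   s8 
 * s12    s9  s10 
 * s13   s11  s12 
 * s14   s13  s14 
   s15    s7  s19 
 * s16    s7  s15 
 * s17    s7  s16 
 * s18   s17  s18 
 * s19    s7  s19 
(> = start, * = accepting)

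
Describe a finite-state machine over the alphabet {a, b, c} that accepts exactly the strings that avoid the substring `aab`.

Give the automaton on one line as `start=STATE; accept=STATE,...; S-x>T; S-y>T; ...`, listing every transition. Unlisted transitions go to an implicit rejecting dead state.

start=q0; accept=q0,q1,q2; q0-a>q1; q0-b>q0; q0-c>q0; q1-a>q2; q1-b>q0; q1-c>q0; q2-a>q2; q2-b>q3; q2-c>q0; q3-a>q3; q3-b>q3; q3-c>q3

Track partial matches of the forbidden pattern `aab`. State q3 is a dead state reached once `aab` has occurred; every other state accepts. q0 means no part of `aab` is currently matched.
        a   b   c  
>* q0   q1  q0  q0 
 * q1   q2  q0  q0 
 * q2   q2  q3  q0 
   q3   q3  q3  q3 
(> = start, * = accepting)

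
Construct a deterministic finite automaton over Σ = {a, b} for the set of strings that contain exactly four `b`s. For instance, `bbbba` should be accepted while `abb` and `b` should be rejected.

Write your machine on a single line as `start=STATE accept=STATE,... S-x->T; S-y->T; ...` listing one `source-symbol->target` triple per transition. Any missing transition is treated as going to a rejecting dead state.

Count `b`s, saturating at 5: states q0 through q4 mean 0 through 4 `b`s seen; q5 means more than 4. Each `b` increments (capped at q5); other symbols loop. Accept from {q4}.
        a   b  
>  q0   q0  q1 
   q1   q1  q2 
   q2   q2  q3 
   q3   q3  q4 
 * q4   q4  q5 
   q5   q5  q5 
(> = start, * = accepting)

start=q0; accept=q4; q0-a->q0; q0-b->q1; q1-a->q1; q1-b->q2; q2-a->q2; q2-b->q3; q3-a->q3; q3-b->q4; q4-a->q4; q4-b->q5; q5-a->q5; q5-b->q5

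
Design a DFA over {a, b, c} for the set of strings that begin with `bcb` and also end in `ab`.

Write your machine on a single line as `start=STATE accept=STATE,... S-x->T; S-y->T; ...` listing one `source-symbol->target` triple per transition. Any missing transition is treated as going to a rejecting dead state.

start=q0; accept=q6; q0-a->q1; q0-b->q2; q0-c->q1; q1-a->q1; q1-b->q1; q1-c->q1; q2-a->q1; q2-b->q1; q2-c->q3; q3-a->q1; q3-b->q4; q3-c->q1; q4-a->q5; q4-b->q4; q4-c->q4; q5-a->q5; q5-b->q6; q5-c->q4; q6-a->q5; q6-b->q4; q6-c->q4

Run two small machines in parallel and take their product. One (5 states) tracks whether the input so far still matches the prefix `bcb`; the other (3 states) tracks how much of the suffix `ab` has currently been matched. Each combined state is a pair, one component from each; accept when both components accept. After merging equivalent states the machine shrinks.
With 7 states:
        a   b   c  
>  q0   q1  q2  q1 
   q1   q1  q1  q1 
   q2   q1  q1  q3 
   q3   q1  q4  q1 
   q4   q5  q4  q4 
   q5   q5  q6  q4 
 * q6   q5  q4  q4 
(> = start, * = accepting)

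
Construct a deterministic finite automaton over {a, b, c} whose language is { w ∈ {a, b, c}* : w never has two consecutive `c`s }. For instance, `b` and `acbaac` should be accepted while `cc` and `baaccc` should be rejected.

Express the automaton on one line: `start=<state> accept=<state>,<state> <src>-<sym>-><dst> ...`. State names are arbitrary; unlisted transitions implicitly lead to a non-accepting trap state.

Track partial matches of the forbidden pattern `cc`. State q2 is a dead state reached once `cc` has occurred; every other state accepts. q0 means no part of `cc` is currently matched.
A 3-state machine:
        a   b   c  
>* q0   q0  q0  q1 
 * q1   q0  q0  q2 
   q2   q2  q2  q2 
(> = start, * = accepting)

start=q0 accept=q0,q1 q0-a->q0 q0-b->q0 q0-c->q1 q1-a->q0 q1-b->q0 q1-c->q2 q2-a->q2 q2-b->q2 q2-c->q2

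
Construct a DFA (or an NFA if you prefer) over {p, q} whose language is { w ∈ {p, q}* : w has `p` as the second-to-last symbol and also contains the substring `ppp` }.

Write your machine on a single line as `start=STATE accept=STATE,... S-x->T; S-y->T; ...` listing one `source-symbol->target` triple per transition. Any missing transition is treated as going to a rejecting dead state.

start=S0; accept=S3,S4; S0-p->S1; S0-q->S0; S1-p->S2; S1-q->S0; S2-p->S3; S2-q->S0; S3-p->S3; S3-q->S4; S4-p->S5; S4-q->S6; S5-p->S3; S5-q->S4; S6-p->S5; S6-q->S6

Handle the two conditions separately and then intersect. One (7 states) tracks the last 2 symbols read; the other (4 states) tracks whether and how much of `ppp` has been seen. Each combined state is a pair, one component from each; accept when both components accept. Minimizing collapses redundant product states.
With 7 states:
        p   q  
>  S0   S1  S0 
   S1   S2  S0 
   S2   S3  S0 
 * S3   S3  S4 
 * S4   S5  S6 
   S5   S3  S4 
   S6   S5  S6 
(> = start, * = accepting)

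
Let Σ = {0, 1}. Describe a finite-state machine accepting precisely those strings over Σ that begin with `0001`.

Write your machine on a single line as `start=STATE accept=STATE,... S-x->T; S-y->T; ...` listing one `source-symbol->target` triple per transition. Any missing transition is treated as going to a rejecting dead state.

Walk along `0001` while the input agrees: from q0 take `0` to q1, and so on. Any deviation drops to the rejecting sink q5. Once q4 is reached the prefix is confirmed and every continuation is accepted.
With 6 states:
        0   1  
>  q0   q1  q5 
   q1   q2  q5 
   q2   q3  q5 
   q3   q5  q4 
 * q4   q4  q4 
   q5   q5  q5 
(> = start, * = accepting)

start=q0; accept=q4; q0-0->q1; q0-1->q5; q1-0->q2; q1-1->q5; q2-0->q3; q2-1->q5; q3-0->q5; q3-1->q4; q4-0->q4; q4-1->q4; q5-0->q5; q5-1->q5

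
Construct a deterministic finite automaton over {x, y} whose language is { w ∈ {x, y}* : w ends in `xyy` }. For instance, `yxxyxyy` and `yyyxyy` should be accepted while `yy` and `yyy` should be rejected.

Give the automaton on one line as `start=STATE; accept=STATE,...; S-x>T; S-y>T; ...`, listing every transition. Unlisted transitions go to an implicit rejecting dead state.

start=q0; accept=q3; q0-x>q1; q0-y>q0; q1-x>q1; q1-y>q2; q2-x>q1; q2-y>q3; q3-x>q1; q3-y>q0

Let each state record the length of the longest suffix of the input read so far that is also a prefix of `xyy`. q1 means the last symbol is `x`; q2 means the last 2 symbols are `xy`; q3 means the last 3 symbols are `xyy`. Accept only at q3, where the string currently ends in `xyy`.
A 4-state machine:
        x   y  
>  q0   q1  q0 
   q1   q1  q2 
   q2   q1  q3 
 * q3   q1  q0 
(> = start, * = accepting)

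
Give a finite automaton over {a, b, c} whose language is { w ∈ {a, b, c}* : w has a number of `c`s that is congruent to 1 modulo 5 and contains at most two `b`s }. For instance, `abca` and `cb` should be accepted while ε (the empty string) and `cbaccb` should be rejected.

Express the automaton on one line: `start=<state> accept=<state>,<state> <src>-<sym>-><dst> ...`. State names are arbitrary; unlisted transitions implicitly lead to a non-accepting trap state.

start=q0 accept=q2,q4,q7 q0-a->q0 q0-b->q1 q0-c->q2 q1-a->q1 q1-b->q3 q1-c->q4 q2-a->q2 q2-b->q4 q2-c->q5 q3-a->q3 q3-b->q6 q3-c->q7 q4-a->q4 q4-b->q7 q4-c->q8 q5-a->q5 q5-b->q8 q5-c->q9 q6-a->q6 q6-b->q6 q6-c->q10 q7-a->q7 q7-b->q10 q7-c->q11 q8-a->q8 q8-b->q11 q8-c->q12 q9-a->q9 q9-b->q12 q9-c->q13 q10-a->q10 q10-b->q10 q10-c->q14 q11-a->q11 q11-b->q14 q11-c->q15 q12-a->q12 q12-b->q15 q12-c->q16 q13-a->q13 q13-b->q16 q13-c->q0 q14-a->q14 q14-b->q14 q14-c->q17 q15-a->q15 q15-b->q17 q15-c->q18 q16-a->q16 q16-b->q18 q16-c->q1 q17-a->q17 q17-b->q17 q17-c->q19 q18-a->q18 q18-b->q19 q18-c->q3 q19-a->q19 q19-b->q19 q19-c->q6

Handle the two conditions separately and then intersect. The first has 5 states tracking the count of `c`s modulo 5; the second has 4 states tracking the count of `b`s, saturating at 3. A product state is a pair (one from each), accepting exactly when both do.
20 states suffice.
          a    b    c  
>  q0     q0   q1   q2 
   q1     q1   q3   q4 
 * q2     q2   q4   q5 
   q3     q3   q6   q7 
 * q4     q4   q7   q8 
   q5     q5   q8   q9 
   q6     q6   q6  q10 
 * q7     q7  q10  q11 
   q8     q8  q11  q12 
   q9     q9  q12  q13 
   q10   q10  q10  q14 
   q11   q11  q14  q15 
   q12   q12  q15  q16 
   q13   q13  q16   q0 
   q14   q14  q14  q17 
   q15   q15  q17  q18 
   q16   q16  q18   q1 
   q17   q17  q17  q19 
   q18   q18  q19   q3 
   q19   q19  q19   q6 
(> = start, * = accepting)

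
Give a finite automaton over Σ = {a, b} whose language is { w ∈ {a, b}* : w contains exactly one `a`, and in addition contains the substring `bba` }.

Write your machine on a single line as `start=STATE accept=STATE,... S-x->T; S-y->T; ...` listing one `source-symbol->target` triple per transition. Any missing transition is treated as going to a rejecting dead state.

start=S0; accept=S8; S0-a->S1; S0-b->S2; S1-a->S3; S1-b->S4; S2-a->S1; S2-b->S5; S3-a->S3; S3-b->S6; S4-a->S3; S4-b->S7; S5-a->S8; S5-b->S5; S6-a->S3; S6-b->S9; S7-a->S10; S7-b->S7; S8-a->S10; S8-b->S8; S9-a->S10; S9-b->S9; S10-a->S10; S10-b->S10

Handle the two conditions separately and then intersect. One (3 states) tracks the count of `a`s, saturating at 2; the other (4 states) tracks whether and how much of `bba` has been seen. Each combined state is a pair, one component from each; accept when both components accept.
11 states suffice.
          a    b  
>  S0     S1   S2 
   S1     S3   S4 
   S2     S1   S5 
   S3     S3   S6 
   S4     S3   S7 
   S5     S8   S5 
   S6     S3   S9 
   S7    S10   S7 
 * S8    S10   S8 
   S9    S10   S9 
   S10   S10  S10 
(> = start, * = accepting)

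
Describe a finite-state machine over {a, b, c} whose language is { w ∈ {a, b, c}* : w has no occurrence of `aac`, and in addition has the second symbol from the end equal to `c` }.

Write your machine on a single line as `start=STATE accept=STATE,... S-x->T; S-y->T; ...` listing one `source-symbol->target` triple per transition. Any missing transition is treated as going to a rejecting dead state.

start=s0; accept=s4,s5,s6; s0-a->s1; s0-b->s0; s0-c->s2; s1-a->s3; s1-b->s0; s1-c->s2; s2-a->s4; s2-b->s5; s2-c->s6; s3-a->s3; s3-b->s0; s3-c->s7; s4-a->s3; s4-b->s0; s4-c->s2; s5-a->s1; s5-b->s0; s5-c->s2; s6-a->s4; s6-b->s5; s6-c->s6; s7-a->s7; s7-b->s7; s7-c->s7

Run two small machines in parallel and take their product. The first has 4 states tracking partial matches of the forbidden pattern `aac`; the second has 13 states tracking the last 2 symbols read. A product state is a pair (one from each), accepting exactly when both do. Equivalent product states are then merged.
An 8-state machine:
        a   b   c  
>  s0   s1  s0  s2 
   s1   s3  s0  s2 
   s2   s4  s5  s6 
   s3   s3  s0  s7 
 * s4   s3  s0  s2 
 * s5   s1  s0  s2 
 * s6   s4  s5  s6 
   s7   s7  s7  s7 
(> = start, * = accepting)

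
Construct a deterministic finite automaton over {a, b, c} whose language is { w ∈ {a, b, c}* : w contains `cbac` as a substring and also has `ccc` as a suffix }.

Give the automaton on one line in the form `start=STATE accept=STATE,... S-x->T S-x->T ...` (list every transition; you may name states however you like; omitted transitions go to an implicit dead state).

Run two small machines in parallel and take their product. The first has 5 states tracking whether and how much of `cbac` has been seen; the second has 4 states tracking how much of the suffix `ccc` has currently been matched. A product state is a pair (one from each), accepting exactly when both do.
A 10-state machine:
        a   b   c  
>  q0   q0  q0  q1 
   q1   q0  q2  q3 
   q2   q4  q0  q1 
   q3   q0  q2  q5 
   q4   q0  q0  q6 
   q5   q0  q2  q5 
   q6   q7  q7  q8 
   q7   q7  q7  q6 
   q8   q7  q7  q9 
 * q9   q7  q7  q9 
(> = start, * = accepting)

start=q0 accept=q9 q0-a->q0 q0-b->q0 q0-c->q1 q1-a->q0 q1-b->q2 q1-c->q3 q2-a->q4 q2-b->q0 q2-c->q1 q3-a->q0 q3-b->q2 q3-c->q5 q4-a->q0 q4-b->q0 q4-c->q6 q5-a->q0 q5-b->q2 q5-c->q5 q6-a->q7 q6-b->q7 q6-c->q8 q7-a->q7 q7-b->q7 q7-c->q6 q8-a->q7 q8-b->q7 q8-c->q9 q9-a->q7 q9-b->q7 q9-c->q9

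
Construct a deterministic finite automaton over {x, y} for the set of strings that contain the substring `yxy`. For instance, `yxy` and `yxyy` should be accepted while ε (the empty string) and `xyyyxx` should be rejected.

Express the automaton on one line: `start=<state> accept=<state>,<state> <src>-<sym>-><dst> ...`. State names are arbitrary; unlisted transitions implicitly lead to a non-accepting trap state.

Track how much of `yxy` has been matched so far: state s0 is no progress, s3 is the absorbing accept state reached once `yxy` has occurred. Intermediate states record partial matches; on a mismatch, fall back to the longest reusable overlap.
        x   y  
>  s0   s0  s1 
   s1   s2  s1 
   s2   s0  s3 
 * s3   s3  s3 
(> = start, * = accepting)

start=s0 accept=s3 s0-x->s0 s0-y->s1 s1-x->s2 s1-y->s1 s2-x->s0 s2-y->s3 s3-x->s3 s3-y->s3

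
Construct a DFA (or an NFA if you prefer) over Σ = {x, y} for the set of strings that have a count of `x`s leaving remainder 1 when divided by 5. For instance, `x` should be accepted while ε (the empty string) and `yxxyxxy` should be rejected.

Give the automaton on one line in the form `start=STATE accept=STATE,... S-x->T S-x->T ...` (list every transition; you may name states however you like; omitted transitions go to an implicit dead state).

The only thing that matters is how many `x`s have appeared, reduced mod 5. Use one state per residue: q0 for 0, …, q4 for 4. Reading `x` moves to the next residue; anything else stays put. q1 is accepting.
With 5 states:
        x   y  
>  q0   q1  q0 
 * q1   q2  q1 
   q2   q3  q2 
   q3   q4  q3 
   q4   q0  q4 
(> = start, * = accepting)

start=q0 accept=q1 q0-x->q1 q0-y->q0 q1-x->q2 q1-y->q1 q2-x->q3 q2-y->q2 q3-x->q4 q3-y->q3 q4-x->q0 q4-y->q4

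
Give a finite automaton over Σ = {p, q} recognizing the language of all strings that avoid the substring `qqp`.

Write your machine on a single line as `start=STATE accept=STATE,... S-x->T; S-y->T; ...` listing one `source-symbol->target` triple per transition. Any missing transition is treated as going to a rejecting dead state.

start=A; accept=A,B,C; A-p->A; A-q->B; B-p->A; B-q->C; C-p->D; C-q->C; D-p->D; D-q->D

This is the complement of 'contains `qqp`'. Use the same substring-matching states — A through D holding how much of `qqp` has just been matched — but flip the accepting set: everything except the trap D accepts.
4 states suffice.
       p  q 
>* A   A  B 
 * B   A  C 
 * C   D  C 
   D   D  D 
(> = start, * = accepting)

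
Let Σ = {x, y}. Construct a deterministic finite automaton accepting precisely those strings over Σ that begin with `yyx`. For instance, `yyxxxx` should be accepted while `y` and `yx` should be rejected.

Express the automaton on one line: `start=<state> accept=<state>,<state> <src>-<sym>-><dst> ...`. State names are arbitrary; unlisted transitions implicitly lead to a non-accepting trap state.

start=q0 accept=q3 q0-x->q4 q0-y->q1 q1-x->q4 q1-y->q2 q2-x->q3 q2-y->q4 q3-x->q3 q3-y->q3 q4-x->q4 q4-y->q4

Walk along `yyx` while the input agrees: from q0 take `y` to q1, and so on. Any deviation drops to the rejecting sink q4. Once q3 is reached the prefix is confirmed and every continuation is accepted.
        x   y  
>  q0   q4  q1 
   q1   q4  q2 
   q2   q3  q4 
 * q3   q3  q3 
   q4   q4  q4 
(> = start, * = accepting)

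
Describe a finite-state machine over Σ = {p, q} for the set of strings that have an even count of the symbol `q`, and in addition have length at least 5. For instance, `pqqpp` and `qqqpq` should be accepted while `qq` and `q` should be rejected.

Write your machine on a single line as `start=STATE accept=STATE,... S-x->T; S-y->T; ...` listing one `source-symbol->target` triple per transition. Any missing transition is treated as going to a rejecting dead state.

start=A; accept=J; A-p->B; A-q->C; B-p->D; B-q->E; C-p->E; C-q->D; D-p->F; D-q->G; E-p->G; E-q->F; F-p->H; F-q->I; G-p->I; G-q->H; H-p->J; H-q->I; I-p->I; I-q->J; J-p->J; J-q->I

Handle the two conditions separately and then intersect. The first has 2 states tracking the count of `q`s modulo 2; the second has 7 states tracking the input length, saturating at 6. A product state is a pair (one from each), accepting exactly when both do. Minimizing collapses redundant product states.
A 10-state machine:
       p  q 
>  A   B  C 
   B   D  E 
   C   E  D 
   D   F  G 
   E   G  F 
   F   H  I 
   G   I  H 
   H   J  I 
   I   I  J 
 * J   J  I 
(> = start, * = accepting)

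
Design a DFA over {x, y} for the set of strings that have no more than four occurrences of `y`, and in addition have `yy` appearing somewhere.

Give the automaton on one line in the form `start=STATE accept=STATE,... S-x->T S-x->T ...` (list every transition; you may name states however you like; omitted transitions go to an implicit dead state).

start=s0 accept=s3,s5,s7 s0-x->s0 s0-y->s1 s1-x->s2 s1-y->s3 s2-x->s2 s2-y->s4 s3-x->s3 s3-y->s5 s4-x->s6 s4-y->s5 s5-x->s5 s5-y->s7 s6-x->s6 s6-y->s8 s7-x->s7 s7-y->s9 s8-x->s9 s8-y->s7 s9-x->s9 s9-y->s9

Build one automaton per condition and run them in lockstep. The first has 6 states tracking the count of `y`s, saturating at 5; the second has 3 states tracking whether and how much of `yy` has been seen. A product state is a pair (one from each), accepting exactly when both do. Equivalent product states are then merged.
        x   y  
>  s0   s0  s1 
   s1   s2  s3 
   s2   s2  s4 
 * s3   s3  s5 
   s4   s6  s5 
 * s5   s5  s7 
   s6   s6  s8 
 * s7   s7  s9 
   s8   s9  s7 
   s9   s9  s9 
(> = start, * = accepting)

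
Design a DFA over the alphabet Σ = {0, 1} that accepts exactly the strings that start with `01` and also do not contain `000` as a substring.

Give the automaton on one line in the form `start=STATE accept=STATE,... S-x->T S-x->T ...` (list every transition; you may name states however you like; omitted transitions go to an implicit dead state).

start=q0 accept=q3,q4,q5 q0-0->q1 q0-1->q2 q1-0->q2 q1-1->q3 q2-0->q2 q2-1->q2 q3-0->q4 q3-1->q3 q4-0->q5 q4-1->q3 q5-0->q2 q5-1->q3

Handle the two conditions separately and then intersect. The first has 4 states tracking whether the input so far still matches the prefix `01`; the second has 4 states tracking partial matches of the forbidden pattern `000`. A product state is a pair (one from each), accepting exactly when both do. After merging equivalent states the machine shrinks.
With 6 states:
        0   1  
>  q0   q1  q2 
   q1   q2  q3 
   q2   q2  q2 
 * q3   q4  q3 
 * q4   q5  q3 
 * q5   q2  q3 
(> = start, * = accepting)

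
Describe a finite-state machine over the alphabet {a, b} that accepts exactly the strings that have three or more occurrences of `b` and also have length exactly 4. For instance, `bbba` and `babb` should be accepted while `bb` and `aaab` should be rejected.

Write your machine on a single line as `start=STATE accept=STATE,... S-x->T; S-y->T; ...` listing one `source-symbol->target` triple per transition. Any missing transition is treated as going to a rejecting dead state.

Build one automaton per condition and run them in lockstep. The first has 5 states tracking the count of `b`s, saturating at 4; the second has 6 states tracking the input length, saturating at 5. A product state is a pair (one from each), accepting exactly when both do. Minimizing collapses redundant product states.
9 states suffice.
        a   b  
>  q0   q1  q2 
   q1   q3  q4 
   q2   q4  q5 
   q3   q3  q3 
   q4   q3  q6 
   q5   q6  q7 
   q6   q3  q8 
   q7   q8  q8 
 * q8   q3  q3 
(> = start, * = accepting)

start=q0; accept=q8; q0-a->q1; q0-b->q2; q1-a->q3; q1-b->q4; q2-a->q4; q2-b->q5; q3-a->q3; q3-b->q3; q4-a->q3; q4-b->q6; q5-a->q6; q5-b->q7; q6-a->q3; q6-b->q8; q7-a->q8; q7-b->q8; q8-a->q3; q8-b->q3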